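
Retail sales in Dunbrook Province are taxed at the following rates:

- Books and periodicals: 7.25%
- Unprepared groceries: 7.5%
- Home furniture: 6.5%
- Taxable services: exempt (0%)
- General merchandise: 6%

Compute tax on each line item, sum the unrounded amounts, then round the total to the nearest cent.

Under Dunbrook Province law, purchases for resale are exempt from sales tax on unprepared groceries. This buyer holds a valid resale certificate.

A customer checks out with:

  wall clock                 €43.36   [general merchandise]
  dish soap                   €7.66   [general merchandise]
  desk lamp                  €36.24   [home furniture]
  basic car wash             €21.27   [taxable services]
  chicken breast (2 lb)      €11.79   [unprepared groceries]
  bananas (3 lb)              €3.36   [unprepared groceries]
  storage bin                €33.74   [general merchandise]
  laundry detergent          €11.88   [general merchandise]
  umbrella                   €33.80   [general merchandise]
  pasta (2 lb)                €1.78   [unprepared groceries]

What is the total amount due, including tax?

Wall clock €43.36: general merchandise → 6% → €2.6016
Dish soap €7.66: general merchandise → 6% → €0.4596
Desk lamp €36.24: home furniture → 6.5% → €2.3556
Basic car wash €21.27: taxable services → 0% → €0.00
Chicken breast (2 lb) €11.79: unprepared groceries, buyer-exempt → 0% → €0.00
Bananas (3 lb) €3.36: unprepared groceries, buyer-exempt → 0% → €0.00
Storage bin €33.74: general merchandise → 6% → €2.0244
Laundry detergent €11.88: general merchandise → 6% → €0.7128
Umbrella €33.80: general merchandise → 6% → €2.028
Pasta (2 lb) €1.78: unprepared groceries, buyer-exempt → 0% → €0.00
Subtotal = €204.88; unrounded tax = €10.182 → €10.18; total due = €215.06

€215.06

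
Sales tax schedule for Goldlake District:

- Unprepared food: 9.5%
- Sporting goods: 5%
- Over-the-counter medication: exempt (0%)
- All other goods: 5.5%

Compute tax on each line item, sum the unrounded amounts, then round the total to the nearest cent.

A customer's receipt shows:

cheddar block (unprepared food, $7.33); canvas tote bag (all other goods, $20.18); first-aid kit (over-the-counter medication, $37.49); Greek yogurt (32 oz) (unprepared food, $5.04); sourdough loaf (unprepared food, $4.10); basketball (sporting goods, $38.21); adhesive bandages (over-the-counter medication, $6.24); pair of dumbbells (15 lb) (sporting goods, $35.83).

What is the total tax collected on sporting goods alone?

$3.70

Basketball $38.21: sporting goods → 5% → $1.9105
Pair of dumbbells (15 lb) $35.83: sporting goods → 5% → $1.7915
Tax on sporting goods: unrounded sum = $3.702 → $3.70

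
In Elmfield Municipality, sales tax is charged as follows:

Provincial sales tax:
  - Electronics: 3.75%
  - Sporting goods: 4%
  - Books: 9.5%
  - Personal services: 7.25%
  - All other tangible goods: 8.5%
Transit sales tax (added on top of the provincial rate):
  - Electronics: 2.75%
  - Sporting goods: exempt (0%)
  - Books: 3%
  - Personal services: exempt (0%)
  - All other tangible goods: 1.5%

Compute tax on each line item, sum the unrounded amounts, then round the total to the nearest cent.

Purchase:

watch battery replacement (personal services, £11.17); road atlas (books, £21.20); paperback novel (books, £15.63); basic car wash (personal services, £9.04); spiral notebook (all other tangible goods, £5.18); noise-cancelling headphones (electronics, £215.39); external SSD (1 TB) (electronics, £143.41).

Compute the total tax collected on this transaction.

£29.91

Watch battery replacement £11.17: personal services → 7.25% + 0% transit = 7.25% → £0.809825
Road atlas £21.20: books → 9.5% + 3% transit = 12.5% → £2.65
Paperback novel £15.63: books → 9.5% + 3% transit = 12.5% → £1.95375
Basic car wash £9.04: personal services → 7.25% + 0% transit = 7.25% → £0.6554
Spiral notebook £5.18: all other tangible goods → 8.5% + 1.5% transit = 10% → £0.518
Noise-cancelling headphones £215.39: electronics → 3.75% + 2.75% transit = 6.5% → £14.00035
External SSD (1 TB) £143.41: electronics → 3.75% + 2.75% transit = 6.5% → £9.32165
Unrounded tax sum = £29.908975 → £29.91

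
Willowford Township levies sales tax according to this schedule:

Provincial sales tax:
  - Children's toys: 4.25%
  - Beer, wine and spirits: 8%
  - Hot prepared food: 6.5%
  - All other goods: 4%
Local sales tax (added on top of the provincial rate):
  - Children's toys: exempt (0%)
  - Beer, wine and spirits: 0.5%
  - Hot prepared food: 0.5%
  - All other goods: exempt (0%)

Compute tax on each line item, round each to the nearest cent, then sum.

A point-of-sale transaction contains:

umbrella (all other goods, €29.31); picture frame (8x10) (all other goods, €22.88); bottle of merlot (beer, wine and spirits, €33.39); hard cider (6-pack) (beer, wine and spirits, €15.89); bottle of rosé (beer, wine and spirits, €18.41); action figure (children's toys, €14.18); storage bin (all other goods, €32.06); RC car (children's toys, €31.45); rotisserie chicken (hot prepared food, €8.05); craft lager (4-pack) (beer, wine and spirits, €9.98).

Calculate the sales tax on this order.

€12.47

Umbrella €29.31: all other goods → 4% + 0% local = 4% → €1.17
Picture frame (8x10) €22.88: all other goods → 4% + 0% local = 4% → €0.92
Bottle of merlot €33.39: beer, wine and spirits → 8% + 0.5% local = 8.5% → €2.84
Hard cider (6-pack) €15.89: beer, wine and spirits → 8% + 0.5% local = 8.5% → €1.35
Bottle of rosé €18.41: beer, wine and spirits → 8% + 0.5% local = 8.5% → €1.56
Action figure €14.18: children's toys → 4.25% + 0% local = 4.25% → €0.60
Storage bin €32.06: all other goods → 4% + 0% local = 4% → €1.28
RC car €31.45: children's toys → 4.25% + 0% local = 4.25% → €1.34
Rotisserie chicken €8.05: hot prepared food → 6.5% + 0.5% local = 7% → €0.56
Craft lager (4-pack) €9.98: beer, wine and spirits → 8% + 0.5% local = 8.5% → €0.85
Total tax = €1.17 + €0.92 + €2.84 + €1.35 + €1.56 + €0.60 + €1.28 + €1.34 + €0.56 + €0.85 = €12.47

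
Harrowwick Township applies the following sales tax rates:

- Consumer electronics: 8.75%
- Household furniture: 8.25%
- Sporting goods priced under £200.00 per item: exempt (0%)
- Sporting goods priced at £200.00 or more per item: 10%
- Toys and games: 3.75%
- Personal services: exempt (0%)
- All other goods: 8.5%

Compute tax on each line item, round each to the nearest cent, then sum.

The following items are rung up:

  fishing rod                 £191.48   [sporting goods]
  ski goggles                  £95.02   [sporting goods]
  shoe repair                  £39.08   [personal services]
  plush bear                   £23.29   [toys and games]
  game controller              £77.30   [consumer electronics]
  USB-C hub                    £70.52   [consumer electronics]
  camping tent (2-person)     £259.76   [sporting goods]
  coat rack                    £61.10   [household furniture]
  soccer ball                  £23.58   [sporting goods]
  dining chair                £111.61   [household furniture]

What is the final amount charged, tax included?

Fishing rod £191.48: sporting goods, under £200.00 → 0% → £0.00
Ski goggles £95.02: sporting goods, under £200.00 → 0% → £0.00
Shoe repair £39.08: personal services → 0% → £0.00
Plush bear £23.29: toys and games → 3.75% → £0.87
Game controller £77.30: consumer electronics → 8.75% → £6.76
USB-C hub £70.52: consumer electronics → 8.75% → £6.17
Camping tent (2-person) £259.76: sporting goods, £200.00 or more → 10% → £25.98
Coat rack £61.10: household furniture → 8.25% → £5.04
Soccer ball £23.58: sporting goods, under £200.00 → 0% → £0.00
Dining chair £111.61: household furniture → 8.25% → £9.21
Subtotal = £952.74; tax = £54.03; total due = £1006.77

£1006.77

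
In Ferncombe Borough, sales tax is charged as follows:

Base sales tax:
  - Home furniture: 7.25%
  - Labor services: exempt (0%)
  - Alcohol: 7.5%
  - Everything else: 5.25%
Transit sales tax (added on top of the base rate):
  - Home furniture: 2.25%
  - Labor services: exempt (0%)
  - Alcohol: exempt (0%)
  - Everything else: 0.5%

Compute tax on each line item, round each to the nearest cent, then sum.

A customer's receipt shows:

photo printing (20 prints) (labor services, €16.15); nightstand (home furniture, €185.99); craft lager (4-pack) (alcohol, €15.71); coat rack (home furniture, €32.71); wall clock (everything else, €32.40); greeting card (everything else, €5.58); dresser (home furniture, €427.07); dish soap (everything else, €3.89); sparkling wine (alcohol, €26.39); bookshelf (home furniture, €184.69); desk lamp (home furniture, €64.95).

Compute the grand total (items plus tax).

Photo printing (20 prints) €16.15: labor services → 0% + 0% transit = 0% → €0.00
Nightstand €185.99: home furniture → 7.25% + 2.25% transit = 9.5% → €17.67
Craft lager (4-pack) €15.71: alcohol → 7.5% + 0% transit = 7.5% → €1.18
Coat rack €32.71: home furniture → 7.25% + 2.25% transit = 9.5% → €3.11
Wall clock €32.40: everything else → 5.25% + 0.5% transit = 5.75% → €1.86
Greeting card €5.58: everything else → 5.25% + 0.5% transit = 5.75% → €0.32
Dresser €427.07: home furniture → 7.25% + 2.25% transit = 9.5% → €40.57
Dish soap €3.89: everything else → 5.25% + 0.5% transit = 5.75% → €0.22
Sparkling wine €26.39: alcohol → 7.5% + 0% transit = 7.5% → €1.98
Bookshelf €184.69: home furniture → 7.25% + 2.25% transit = 9.5% → €17.55
Desk lamp €64.95: home furniture → 7.25% + 2.25% transit = 9.5% → €6.17
Subtotal = €995.53; tax = €90.63; total due = €1086.16

€1086.16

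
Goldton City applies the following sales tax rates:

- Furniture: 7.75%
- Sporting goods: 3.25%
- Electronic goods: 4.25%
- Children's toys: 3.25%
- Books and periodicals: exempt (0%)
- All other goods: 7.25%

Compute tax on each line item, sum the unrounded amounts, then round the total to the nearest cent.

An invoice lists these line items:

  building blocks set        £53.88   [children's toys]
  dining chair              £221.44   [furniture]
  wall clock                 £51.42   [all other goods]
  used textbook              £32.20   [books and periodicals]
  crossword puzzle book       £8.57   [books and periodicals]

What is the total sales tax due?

£22.64

Building blocks set £53.88: children's toys → 3.25% → £1.7511
Dining chair £221.44: furniture → 7.75% → £17.1616
Wall clock £51.42: all other goods → 7.25% → £3.72795
Used textbook £32.20: books and periodicals → 0% → £0.00
Crossword puzzle book £8.57: books and periodicals → 0% → £0.00
Unrounded tax sum = £22.64065 → £22.64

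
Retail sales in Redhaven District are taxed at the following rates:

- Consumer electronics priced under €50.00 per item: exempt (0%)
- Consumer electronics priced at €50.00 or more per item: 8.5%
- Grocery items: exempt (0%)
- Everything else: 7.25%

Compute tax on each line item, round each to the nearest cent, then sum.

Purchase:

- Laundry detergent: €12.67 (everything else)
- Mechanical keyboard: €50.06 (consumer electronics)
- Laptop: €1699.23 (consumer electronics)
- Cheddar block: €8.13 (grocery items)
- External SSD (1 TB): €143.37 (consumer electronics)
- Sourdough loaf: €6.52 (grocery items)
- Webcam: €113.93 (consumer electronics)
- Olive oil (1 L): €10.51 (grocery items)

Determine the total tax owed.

Laundry detergent €12.67: everything else → 7.25% → €0.92
Mechanical keyboard €50.06: consumer electronics, €50.00 or more → 8.5% → €4.26
Laptop €1699.23: consumer electronics, €50.00 or more → 8.5% → €144.43
Cheddar block €8.13: grocery items → 0% → €0.00
External SSD (1 TB) €143.37: consumer electronics, €50.00 or more → 8.5% → €12.19
Sourdough loaf €6.52: grocery items → 0% → €0.00
Webcam €113.93: consumer electronics, €50.00 or more → 8.5% → €9.68
Olive oil (1 L) €10.51: grocery items → 0% → €0.00
Total tax = €0.92 + €4.26 + €144.43 + €12.19 + €9.68 = €171.48

€171.48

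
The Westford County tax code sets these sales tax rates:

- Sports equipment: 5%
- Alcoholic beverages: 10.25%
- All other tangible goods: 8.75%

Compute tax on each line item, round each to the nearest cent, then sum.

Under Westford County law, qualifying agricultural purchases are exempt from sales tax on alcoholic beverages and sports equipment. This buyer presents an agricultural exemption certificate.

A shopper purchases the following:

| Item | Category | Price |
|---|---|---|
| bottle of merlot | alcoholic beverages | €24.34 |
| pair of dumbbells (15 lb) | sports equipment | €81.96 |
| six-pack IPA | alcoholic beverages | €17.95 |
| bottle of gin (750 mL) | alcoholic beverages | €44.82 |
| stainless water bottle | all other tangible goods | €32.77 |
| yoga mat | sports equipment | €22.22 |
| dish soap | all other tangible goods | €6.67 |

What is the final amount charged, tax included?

€234.18

Bottle of merlot €24.34: alcoholic beverages, buyer-exempt → 0% → €0.00
Pair of dumbbells (15 lb) €81.96: sports equipment, buyer-exempt → 0% → €0.00
Six-pack IPA €17.95: alcoholic beverages, buyer-exempt → 0% → €0.00
Bottle of gin (750 mL) €44.82: alcoholic beverages, buyer-exempt → 0% → €0.00
Stainless water bottle €32.77: all other tangible goods → 8.75% → €2.87
Yoga mat €22.22: sports equipment, buyer-exempt → 0% → €0.00
Dish soap €6.67: all other tangible goods → 8.75% → €0.58
Subtotal = €230.73; tax = €3.45; total due = €234.18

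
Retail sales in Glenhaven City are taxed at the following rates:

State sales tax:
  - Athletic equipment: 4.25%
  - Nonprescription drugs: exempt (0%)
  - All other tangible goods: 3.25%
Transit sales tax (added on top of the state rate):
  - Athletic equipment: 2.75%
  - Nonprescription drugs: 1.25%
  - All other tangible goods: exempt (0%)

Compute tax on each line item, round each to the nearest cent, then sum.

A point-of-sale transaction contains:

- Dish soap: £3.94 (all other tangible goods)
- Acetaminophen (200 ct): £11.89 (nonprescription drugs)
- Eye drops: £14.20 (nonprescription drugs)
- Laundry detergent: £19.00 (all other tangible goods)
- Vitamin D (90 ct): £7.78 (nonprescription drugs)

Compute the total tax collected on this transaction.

£1.18

Dish soap £3.94: all other tangible goods → 3.25% + 0% transit = 3.25% → £0.13
Acetaminophen (200 ct) £11.89: nonprescription drugs → 0% + 1.25% transit = 1.25% → £0.15
Eye drops £14.20: nonprescription drugs → 0% + 1.25% transit = 1.25% → £0.18
Laundry detergent £19.00: all other tangible goods → 3.25% + 0% transit = 3.25% → £0.62
Vitamin D (90 ct) £7.78: nonprescription drugs → 0% + 1.25% transit = 1.25% → £0.10
Total tax = £0.13 + £0.15 + £0.18 + £0.62 + £0.10 = £1.18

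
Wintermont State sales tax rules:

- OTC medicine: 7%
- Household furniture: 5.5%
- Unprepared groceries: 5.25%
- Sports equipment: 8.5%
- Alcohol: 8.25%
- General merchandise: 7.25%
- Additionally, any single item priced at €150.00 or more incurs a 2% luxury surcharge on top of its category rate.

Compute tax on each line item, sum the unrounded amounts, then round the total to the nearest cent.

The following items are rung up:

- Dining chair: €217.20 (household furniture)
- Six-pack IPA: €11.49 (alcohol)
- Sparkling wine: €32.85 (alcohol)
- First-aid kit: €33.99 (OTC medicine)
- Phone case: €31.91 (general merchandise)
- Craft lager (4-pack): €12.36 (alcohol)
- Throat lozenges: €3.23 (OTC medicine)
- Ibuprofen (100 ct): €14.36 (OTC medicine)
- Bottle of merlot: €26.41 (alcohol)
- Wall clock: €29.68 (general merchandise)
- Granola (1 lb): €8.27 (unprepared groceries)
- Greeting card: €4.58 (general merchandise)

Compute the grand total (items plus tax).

Dining chair €217.20: household furniture → 5.5% + 2% surcharge = 7.5% → €16.29
Six-pack IPA €11.49: alcohol → 8.25% → €0.947925
Sparkling wine €32.85: alcohol → 8.25% → €2.710125
First-aid kit €33.99: OTC medicine → 7% → €2.3793
Phone case €31.91: general merchandise → 7.25% → €2.313475
Craft lager (4-pack) €12.36: alcohol → 8.25% → €1.0197
Throat lozenges €3.23: OTC medicine → 7% → €0.2261
Ibuprofen (100 ct) €14.36: OTC medicine → 7% → €1.0052
Bottle of merlot €26.41: alcohol → 8.25% → €2.178825
Wall clock €29.68: general merchandise → 7.25% → €2.1518
Granola (1 lb) €8.27: unprepared groceries → 5.25% → €0.434175
Greeting card €4.58: general merchandise → 7.25% → €0.33205
Subtotal = €426.33; unrounded tax = €31.988675 → €31.99; total due = €458.32

€458.32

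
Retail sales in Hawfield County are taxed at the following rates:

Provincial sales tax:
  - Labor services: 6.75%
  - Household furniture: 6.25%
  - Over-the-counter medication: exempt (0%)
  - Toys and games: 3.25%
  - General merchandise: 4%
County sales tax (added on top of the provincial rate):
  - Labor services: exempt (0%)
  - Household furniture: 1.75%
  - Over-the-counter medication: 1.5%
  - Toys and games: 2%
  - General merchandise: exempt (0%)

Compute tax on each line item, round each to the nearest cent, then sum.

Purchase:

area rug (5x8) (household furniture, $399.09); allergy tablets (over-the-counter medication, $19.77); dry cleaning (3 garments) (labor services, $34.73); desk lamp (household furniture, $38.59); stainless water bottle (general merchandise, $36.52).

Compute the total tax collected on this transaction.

$39.12

Area rug (5x8) $399.09: household furniture → 6.25% + 1.75% county = 8% → $31.93
Allergy tablets $19.77: over-the-counter medication → 0% + 1.5% county = 1.5% → $0.30
Dry cleaning (3 garments) $34.73: labor services → 6.75% + 0% county = 6.75% → $2.34
Desk lamp $38.59: household furniture → 6.25% + 1.75% county = 8% → $3.09
Stainless water bottle $36.52: general merchandise → 4% + 0% county = 4% → $1.46
Total tax = $31.93 + $0.30 + $2.34 + $3.09 + $1.46 = $39.12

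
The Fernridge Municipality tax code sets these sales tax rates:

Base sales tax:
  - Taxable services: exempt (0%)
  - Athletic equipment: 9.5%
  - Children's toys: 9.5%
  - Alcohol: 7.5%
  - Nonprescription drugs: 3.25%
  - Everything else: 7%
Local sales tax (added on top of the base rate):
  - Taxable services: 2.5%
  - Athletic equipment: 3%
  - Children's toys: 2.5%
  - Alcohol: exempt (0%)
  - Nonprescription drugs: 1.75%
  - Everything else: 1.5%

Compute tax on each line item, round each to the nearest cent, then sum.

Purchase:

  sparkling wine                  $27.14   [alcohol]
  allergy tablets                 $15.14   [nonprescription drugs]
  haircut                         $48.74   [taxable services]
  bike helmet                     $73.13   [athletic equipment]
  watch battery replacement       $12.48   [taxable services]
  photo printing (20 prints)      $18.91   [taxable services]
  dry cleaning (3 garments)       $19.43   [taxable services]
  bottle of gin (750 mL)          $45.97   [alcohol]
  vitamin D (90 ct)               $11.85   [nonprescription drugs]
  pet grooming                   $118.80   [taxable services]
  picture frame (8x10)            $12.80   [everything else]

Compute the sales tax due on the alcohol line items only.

$5.49

Sparkling wine $27.14: alcohol → 7.5% + 0% local = 7.5% → $2.04
Bottle of gin (750 mL) $45.97: alcohol → 7.5% + 0% local = 7.5% → $3.45
Tax on alcohol = $2.04 + $3.45 = $5.49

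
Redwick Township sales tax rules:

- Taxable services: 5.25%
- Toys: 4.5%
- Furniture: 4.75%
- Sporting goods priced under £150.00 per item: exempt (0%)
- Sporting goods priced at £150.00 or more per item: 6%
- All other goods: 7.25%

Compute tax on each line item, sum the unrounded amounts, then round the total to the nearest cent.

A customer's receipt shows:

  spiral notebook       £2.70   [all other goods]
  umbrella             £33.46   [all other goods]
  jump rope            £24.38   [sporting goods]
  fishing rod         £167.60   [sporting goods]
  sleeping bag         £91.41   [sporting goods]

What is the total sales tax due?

Spiral notebook £2.70: all other goods → 7.25% → £0.19575
Umbrella £33.46: all other goods → 7.25% → £2.42585
Jump rope £24.38: sporting goods, under £150.00 → 0% → £0.00
Fishing rod £167.60: sporting goods, £150.00 or more → 6% → £10.056
Sleeping bag £91.41: sporting goods, under £150.00 → 0% → £0.00
Unrounded tax sum = £12.6776 → £12.68

£12.68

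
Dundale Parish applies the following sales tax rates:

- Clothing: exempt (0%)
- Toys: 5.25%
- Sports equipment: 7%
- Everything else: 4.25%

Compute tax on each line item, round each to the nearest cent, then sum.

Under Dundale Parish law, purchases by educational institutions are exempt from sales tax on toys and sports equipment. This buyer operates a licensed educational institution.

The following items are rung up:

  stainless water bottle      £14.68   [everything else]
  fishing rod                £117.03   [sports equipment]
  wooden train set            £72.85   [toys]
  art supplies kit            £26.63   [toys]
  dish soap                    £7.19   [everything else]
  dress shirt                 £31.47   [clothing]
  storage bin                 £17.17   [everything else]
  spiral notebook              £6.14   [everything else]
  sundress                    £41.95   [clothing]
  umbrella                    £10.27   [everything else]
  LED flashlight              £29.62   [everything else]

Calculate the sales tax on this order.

£3.62

Stainless water bottle £14.68: everything else → 4.25% → £0.62
Fishing rod £117.03: sports equipment, buyer-exempt → 0% → £0.00
Wooden train set £72.85: toys, buyer-exempt → 0% → £0.00
Art supplies kit £26.63: toys, buyer-exempt → 0% → £0.00
Dish soap £7.19: everything else → 4.25% → £0.31
Dress shirt £31.47: clothing → 0% → £0.00
Storage bin £17.17: everything else → 4.25% → £0.73
Spiral notebook £6.14: everything else → 4.25% → £0.26
Sundress £41.95: clothing → 0% → £0.00
Umbrella £10.27: everything else → 4.25% → £0.44
LED flashlight £29.62: everything else → 4.25% → £1.26
Total tax = £0.62 + £0.31 + £0.73 + £0.26 + £0.44 + £1.26 = £3.62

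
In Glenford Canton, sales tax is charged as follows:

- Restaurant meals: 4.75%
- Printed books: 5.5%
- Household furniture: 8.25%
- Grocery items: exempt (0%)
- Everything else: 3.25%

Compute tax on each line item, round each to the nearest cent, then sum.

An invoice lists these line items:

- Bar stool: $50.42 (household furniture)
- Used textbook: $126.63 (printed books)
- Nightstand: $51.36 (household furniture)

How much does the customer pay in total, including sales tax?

$243.77

Bar stool $50.42: household furniture → 8.25% → $4.16
Used textbook $126.63: printed books → 5.5% → $6.96
Nightstand $51.36: household furniture → 8.25% → $4.24
Subtotal = $228.41; tax = $15.36; total due = $243.77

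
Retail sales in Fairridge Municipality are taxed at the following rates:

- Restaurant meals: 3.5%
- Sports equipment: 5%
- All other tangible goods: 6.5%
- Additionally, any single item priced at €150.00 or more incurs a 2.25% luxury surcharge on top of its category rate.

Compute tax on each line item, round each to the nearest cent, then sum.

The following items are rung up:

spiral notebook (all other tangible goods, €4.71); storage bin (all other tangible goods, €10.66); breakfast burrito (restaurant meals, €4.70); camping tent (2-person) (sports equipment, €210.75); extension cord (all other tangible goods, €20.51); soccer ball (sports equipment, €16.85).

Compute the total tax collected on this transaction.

€18.61

Spiral notebook €4.71: all other tangible goods → 6.5% → €0.31
Storage bin €10.66: all other tangible goods → 6.5% → €0.69
Breakfast burrito €4.70: restaurant meals → 3.5% → €0.16
Camping tent (2-person) €210.75: sports equipment → 5% + 2.25% surcharge = 7.25% → €15.28
Extension cord €20.51: all other tangible goods → 6.5% → €1.33
Soccer ball €16.85: sports equipment → 5% → €0.84
Total tax = €0.31 + €0.69 + €0.16 + €15.28 + €1.33 + €0.84 = €18.61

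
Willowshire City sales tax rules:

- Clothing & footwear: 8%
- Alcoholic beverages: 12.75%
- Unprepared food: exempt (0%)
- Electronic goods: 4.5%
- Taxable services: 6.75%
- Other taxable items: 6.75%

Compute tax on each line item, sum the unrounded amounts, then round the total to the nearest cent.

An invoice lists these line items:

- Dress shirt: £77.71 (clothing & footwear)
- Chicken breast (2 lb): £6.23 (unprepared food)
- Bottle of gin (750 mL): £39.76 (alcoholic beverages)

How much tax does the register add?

Dress shirt £77.71: clothing & footwear → 8% → £6.2168
Chicken breast (2 lb) £6.23: unprepared food → 0% → £0.00
Bottle of gin (750 mL) £39.76: alcoholic beverages → 12.75% → £5.0694
Unrounded tax sum = £11.2862 → £11.29

£11.29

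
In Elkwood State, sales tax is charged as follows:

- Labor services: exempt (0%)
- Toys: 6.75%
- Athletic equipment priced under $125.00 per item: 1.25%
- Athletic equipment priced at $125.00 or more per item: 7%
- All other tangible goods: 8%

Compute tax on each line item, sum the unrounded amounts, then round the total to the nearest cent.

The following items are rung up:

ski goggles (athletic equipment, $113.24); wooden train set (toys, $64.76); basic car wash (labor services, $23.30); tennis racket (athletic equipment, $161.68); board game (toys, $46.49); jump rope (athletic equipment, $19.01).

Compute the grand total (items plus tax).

Ski goggles $113.24: athletic equipment, under $125.00 → 1.25% → $1.4155
Wooden train set $64.76: toys → 6.75% → $4.3713
Basic car wash $23.30: labor services → 0% → $0.00
Tennis racket $161.68: athletic equipment, $125.00 or more → 7% → $11.3176
Board game $46.49: toys → 6.75% → $3.138075
Jump rope $19.01: athletic equipment, under $125.00 → 1.25% → $0.237625
Subtotal = $428.48; unrounded tax = $20.4801 → $20.48; total due = $448.96

$448.96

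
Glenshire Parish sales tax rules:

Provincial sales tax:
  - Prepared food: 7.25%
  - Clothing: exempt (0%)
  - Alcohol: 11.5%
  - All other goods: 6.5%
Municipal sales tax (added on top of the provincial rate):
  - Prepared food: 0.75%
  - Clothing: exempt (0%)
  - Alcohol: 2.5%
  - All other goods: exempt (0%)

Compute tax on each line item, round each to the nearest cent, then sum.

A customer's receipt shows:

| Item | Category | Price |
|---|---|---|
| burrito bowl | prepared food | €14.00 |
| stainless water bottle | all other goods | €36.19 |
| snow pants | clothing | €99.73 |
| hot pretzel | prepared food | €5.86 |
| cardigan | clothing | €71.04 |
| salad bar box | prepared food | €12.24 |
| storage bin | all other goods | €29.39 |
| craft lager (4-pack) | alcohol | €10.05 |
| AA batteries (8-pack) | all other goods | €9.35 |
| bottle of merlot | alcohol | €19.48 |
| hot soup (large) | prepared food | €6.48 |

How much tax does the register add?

Burrito bowl €14.00: prepared food → 7.25% + 0.75% municipal = 8% → €1.12
Stainless water bottle €36.19: all other goods → 6.5% + 0% municipal = 6.5% → €2.35
Snow pants €99.73: clothing → 0% + 0% municipal = 0% → €0.00
Hot pretzel €5.86: prepared food → 7.25% + 0.75% municipal = 8% → €0.47
Cardigan €71.04: clothing → 0% + 0% municipal = 0% → €0.00
Salad bar box €12.24: prepared food → 7.25% + 0.75% municipal = 8% → €0.98
Storage bin €29.39: all other goods → 6.5% + 0% municipal = 6.5% → €1.91
Craft lager (4-pack) €10.05: alcohol → 11.5% + 2.5% municipal = 14% → €1.41
AA batteries (8-pack) €9.35: all other goods → 6.5% + 0% municipal = 6.5% → €0.61
Bottle of merlot €19.48: alcohol → 11.5% + 2.5% municipal = 14% → €2.73
Hot soup (large) €6.48: prepared food → 7.25% + 0.75% municipal = 8% → €0.52
Total tax = €1.12 + €2.35 + €0.47 + €0.98 + €1.91 + €1.41 + €0.61 + €2.73 + €0.52 = €12.10

€12.10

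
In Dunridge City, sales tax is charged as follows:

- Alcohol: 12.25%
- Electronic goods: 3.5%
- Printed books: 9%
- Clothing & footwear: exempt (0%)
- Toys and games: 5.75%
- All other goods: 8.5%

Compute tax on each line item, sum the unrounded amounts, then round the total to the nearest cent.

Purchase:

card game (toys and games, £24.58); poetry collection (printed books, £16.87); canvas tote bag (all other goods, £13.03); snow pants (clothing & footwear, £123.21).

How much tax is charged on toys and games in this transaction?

Card game £24.58: toys and games → 5.75% → £1.41335
Tax on toys and games: unrounded sum = £1.41335 → £1.41

£1.41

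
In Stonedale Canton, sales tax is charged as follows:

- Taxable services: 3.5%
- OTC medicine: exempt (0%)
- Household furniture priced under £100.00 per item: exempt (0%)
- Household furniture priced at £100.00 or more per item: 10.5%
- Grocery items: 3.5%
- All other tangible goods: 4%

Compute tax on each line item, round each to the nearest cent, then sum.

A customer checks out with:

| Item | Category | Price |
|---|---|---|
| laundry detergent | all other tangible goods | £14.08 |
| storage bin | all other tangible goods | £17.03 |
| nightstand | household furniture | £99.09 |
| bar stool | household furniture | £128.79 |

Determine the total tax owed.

Laundry detergent £14.08: all other tangible goods → 4% → £0.56
Storage bin £17.03: all other tangible goods → 4% → £0.68
Nightstand £99.09: household furniture, under £100.00 → 0% → £0.00
Bar stool £128.79: household furniture, £100.00 or more → 10.5% → £13.52
Total tax = £0.56 + £0.68 + £13.52 = £14.76

£14.76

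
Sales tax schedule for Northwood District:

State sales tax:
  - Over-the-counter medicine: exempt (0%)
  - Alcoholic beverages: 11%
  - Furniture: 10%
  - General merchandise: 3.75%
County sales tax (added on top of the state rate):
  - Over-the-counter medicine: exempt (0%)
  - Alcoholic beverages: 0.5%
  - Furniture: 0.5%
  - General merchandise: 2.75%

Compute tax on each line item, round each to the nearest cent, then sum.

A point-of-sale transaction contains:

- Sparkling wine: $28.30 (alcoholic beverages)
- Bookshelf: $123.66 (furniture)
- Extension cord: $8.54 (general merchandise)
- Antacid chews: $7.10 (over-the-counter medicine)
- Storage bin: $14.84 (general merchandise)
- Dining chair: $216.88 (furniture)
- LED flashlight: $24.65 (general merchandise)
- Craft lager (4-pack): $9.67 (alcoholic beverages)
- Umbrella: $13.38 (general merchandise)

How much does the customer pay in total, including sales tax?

$491.12

Sparkling wine $28.30: alcoholic beverages → 11% + 0.5% county = 11.5% → $3.25
Bookshelf $123.66: furniture → 10% + 0.5% county = 10.5% → $12.98
Extension cord $8.54: general merchandise → 3.75% + 2.75% county = 6.5% → $0.56
Antacid chews $7.10: over-the-counter medicine → 0% + 0% county = 0% → $0.00
Storage bin $14.84: general merchandise → 3.75% + 2.75% county = 6.5% → $0.96
Dining chair $216.88: furniture → 10% + 0.5% county = 10.5% → $22.77
LED flashlight $24.65: general merchandise → 3.75% + 2.75% county = 6.5% → $1.60
Craft lager (4-pack) $9.67: alcoholic beverages → 11% + 0.5% county = 11.5% → $1.11
Umbrella $13.38: general merchandise → 3.75% + 2.75% county = 6.5% → $0.87
Subtotal = $447.02; tax = $44.10; total due = $491.12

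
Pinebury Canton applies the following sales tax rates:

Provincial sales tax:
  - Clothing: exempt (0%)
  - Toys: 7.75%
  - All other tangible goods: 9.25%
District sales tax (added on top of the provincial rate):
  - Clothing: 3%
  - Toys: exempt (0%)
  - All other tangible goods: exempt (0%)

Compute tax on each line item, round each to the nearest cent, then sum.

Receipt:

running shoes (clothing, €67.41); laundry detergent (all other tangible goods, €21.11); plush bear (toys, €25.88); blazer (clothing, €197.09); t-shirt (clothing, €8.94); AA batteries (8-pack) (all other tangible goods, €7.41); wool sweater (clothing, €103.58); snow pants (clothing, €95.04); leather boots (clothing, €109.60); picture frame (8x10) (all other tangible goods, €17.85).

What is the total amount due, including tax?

Running shoes €67.41: clothing → 0% + 3% district = 3% → €2.02
Laundry detergent €21.11: all other tangible goods → 9.25% + 0% district = 9.25% → €1.95
Plush bear €25.88: toys → 7.75% + 0% district = 7.75% → €2.01
Blazer €197.09: clothing → 0% + 3% district = 3% → €5.91
T-shirt €8.94: clothing → 0% + 3% district = 3% → €0.27
AA batteries (8-pack) €7.41: all other tangible goods → 9.25% + 0% district = 9.25% → €0.69
Wool sweater €103.58: clothing → 0% + 3% district = 3% → €3.11
Snow pants €95.04: clothing → 0% + 3% district = 3% → €2.85
Leather boots €109.60: clothing → 0% + 3% district = 3% → €3.29
Picture frame (8x10) €17.85: all other tangible goods → 9.25% + 0% district = 9.25% → €1.65
Subtotal = €653.91; tax = €23.75; total due = €677.66

€677.66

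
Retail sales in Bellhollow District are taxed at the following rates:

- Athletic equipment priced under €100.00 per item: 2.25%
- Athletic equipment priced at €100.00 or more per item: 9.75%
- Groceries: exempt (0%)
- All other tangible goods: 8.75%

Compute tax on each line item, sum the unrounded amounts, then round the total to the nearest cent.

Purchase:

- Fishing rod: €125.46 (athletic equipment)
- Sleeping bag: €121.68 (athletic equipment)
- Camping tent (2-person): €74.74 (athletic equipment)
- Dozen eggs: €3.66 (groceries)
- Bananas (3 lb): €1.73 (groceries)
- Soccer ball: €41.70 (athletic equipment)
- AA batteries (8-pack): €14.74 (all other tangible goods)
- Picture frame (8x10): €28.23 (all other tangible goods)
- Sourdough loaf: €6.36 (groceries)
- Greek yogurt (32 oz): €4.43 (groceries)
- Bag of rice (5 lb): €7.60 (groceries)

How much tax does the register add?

Fishing rod €125.46: athletic equipment, €100.00 or more → 9.75% → €12.23235
Sleeping bag €121.68: athletic equipment, €100.00 or more → 9.75% → €11.8638
Camping tent (2-person) €74.74: athletic equipment, under €100.00 → 2.25% → €1.68165
Dozen eggs €3.66: groceries → 0% → €0.00
Bananas (3 lb) €1.73: groceries → 0% → €0.00
Soccer ball €41.70: athletic equipment, under €100.00 → 2.25% → €0.93825
AA batteries (8-pack) €14.74: all other tangible goods → 8.75% → €1.28975
Picture frame (8x10) €28.23: all other tangible goods → 8.75% → €2.470125
Sourdough loaf €6.36: groceries → 0% → €0.00
Greek yogurt (32 oz) €4.43: groceries → 0% → €0.00
Bag of rice (5 lb) €7.60: groceries → 0% → €0.00
Unrounded tax sum = €30.475925 → €30.48

€30.48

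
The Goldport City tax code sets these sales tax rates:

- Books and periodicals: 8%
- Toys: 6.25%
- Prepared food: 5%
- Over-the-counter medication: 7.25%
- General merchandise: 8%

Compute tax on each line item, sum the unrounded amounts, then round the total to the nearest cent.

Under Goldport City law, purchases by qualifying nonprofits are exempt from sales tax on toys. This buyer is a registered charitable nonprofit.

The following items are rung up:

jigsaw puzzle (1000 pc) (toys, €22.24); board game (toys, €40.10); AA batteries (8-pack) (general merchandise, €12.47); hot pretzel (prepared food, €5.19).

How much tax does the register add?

Jigsaw puzzle (1000 pc) €22.24: toys, buyer-exempt → 0% → €0.00
Board game €40.10: toys, buyer-exempt → 0% → €0.00
AA batteries (8-pack) €12.47: general merchandise → 8% → €0.9976
Hot pretzel €5.19: prepared food → 5% → €0.2595
Unrounded tax sum = €1.2571 → €1.26

€1.26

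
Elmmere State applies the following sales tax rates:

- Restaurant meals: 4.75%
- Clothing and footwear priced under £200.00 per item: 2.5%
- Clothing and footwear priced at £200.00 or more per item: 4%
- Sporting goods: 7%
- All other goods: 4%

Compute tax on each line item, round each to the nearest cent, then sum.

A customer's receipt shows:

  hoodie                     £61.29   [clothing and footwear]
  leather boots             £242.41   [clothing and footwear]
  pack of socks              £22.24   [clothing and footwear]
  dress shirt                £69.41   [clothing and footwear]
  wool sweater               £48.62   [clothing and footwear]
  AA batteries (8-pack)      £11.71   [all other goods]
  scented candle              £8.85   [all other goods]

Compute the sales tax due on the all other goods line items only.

£0.82

AA batteries (8-pack) £11.71: all other goods → 4% → £0.47
Scented candle £8.85: all other goods → 4% → £0.35
Tax on all other goods = £0.47 + £0.35 = £0.82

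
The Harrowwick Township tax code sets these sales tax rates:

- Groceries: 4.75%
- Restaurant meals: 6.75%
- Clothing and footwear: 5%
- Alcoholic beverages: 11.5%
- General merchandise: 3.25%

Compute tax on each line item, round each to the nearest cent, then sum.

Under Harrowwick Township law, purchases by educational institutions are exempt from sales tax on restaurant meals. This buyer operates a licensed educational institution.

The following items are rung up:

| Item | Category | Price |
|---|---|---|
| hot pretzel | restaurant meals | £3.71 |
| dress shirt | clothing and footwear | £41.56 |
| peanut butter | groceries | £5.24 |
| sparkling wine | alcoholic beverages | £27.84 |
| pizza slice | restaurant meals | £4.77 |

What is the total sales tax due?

Hot pretzel £3.71: restaurant meals, buyer-exempt → 0% → £0.00
Dress shirt £41.56: clothing and footwear → 5% → £2.08
Peanut butter £5.24: groceries → 4.75% → £0.25
Sparkling wine £27.84: alcoholic beverages → 11.5% → £3.20
Pizza slice £4.77: restaurant meals, buyer-exempt → 0% → £0.00
Total tax = £2.08 + £0.25 + £3.20 = £5.53

£5.53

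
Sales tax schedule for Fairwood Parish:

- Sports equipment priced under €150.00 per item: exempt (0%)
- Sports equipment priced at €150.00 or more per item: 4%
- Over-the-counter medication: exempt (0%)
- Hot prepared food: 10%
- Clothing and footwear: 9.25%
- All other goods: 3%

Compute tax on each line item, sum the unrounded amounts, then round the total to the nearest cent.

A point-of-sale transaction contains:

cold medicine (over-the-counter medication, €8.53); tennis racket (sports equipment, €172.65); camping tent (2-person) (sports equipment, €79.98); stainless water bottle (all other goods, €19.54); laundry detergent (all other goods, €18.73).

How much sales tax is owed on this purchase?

Cold medicine €8.53: over-the-counter medication → 0% → €0.00
Tennis racket €172.65: sports equipment, €150.00 or more → 4% → €6.906
Camping tent (2-person) €79.98: sports equipment, under €150.00 → 0% → €0.00
Stainless water bottle €19.54: all other goods → 3% → €0.5862
Laundry detergent €18.73: all other goods → 3% → €0.5619
Unrounded tax sum = €8.0541 → €8.05

€8.05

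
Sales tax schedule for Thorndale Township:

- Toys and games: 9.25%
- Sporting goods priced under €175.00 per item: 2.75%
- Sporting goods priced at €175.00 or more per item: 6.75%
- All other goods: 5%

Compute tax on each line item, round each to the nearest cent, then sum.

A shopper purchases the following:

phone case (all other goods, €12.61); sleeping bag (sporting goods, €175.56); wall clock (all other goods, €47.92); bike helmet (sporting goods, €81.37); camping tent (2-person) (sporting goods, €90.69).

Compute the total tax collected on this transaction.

Phone case €12.61: all other goods → 5% → €0.63
Sleeping bag €175.56: sporting goods, €175.00 or more → 6.75% → €11.85
Wall clock €47.92: all other goods → 5% → €2.40
Bike helmet €81.37: sporting goods, under €175.00 → 2.75% → €2.24
Camping tent (2-person) €90.69: sporting goods, under €175.00 → 2.75% → €2.49
Total tax = €0.63 + €11.85 + €2.40 + €2.24 + €2.49 = €19.61

€19.61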